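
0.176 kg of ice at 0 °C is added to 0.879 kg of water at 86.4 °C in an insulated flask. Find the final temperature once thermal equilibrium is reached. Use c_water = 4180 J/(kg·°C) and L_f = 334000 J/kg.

T_f ≈ 58.7 °C

Taking heat into each body as positive, Σ m c ΔT = 0:
latent heat to melt: 0.176×334000 = 58784; meltwater 0→T: 0.176×4180×T = 735.68 T; water: 3674.2(T − 86.4)
4409.9 T = 317453 − 58784 = 258669
T ≈ 58.66 °C — above 0 °C, consistent with complete melting.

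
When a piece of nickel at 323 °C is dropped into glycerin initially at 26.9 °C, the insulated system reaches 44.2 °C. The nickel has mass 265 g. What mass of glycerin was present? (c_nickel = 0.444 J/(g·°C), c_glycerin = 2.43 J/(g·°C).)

m ≈ 780 g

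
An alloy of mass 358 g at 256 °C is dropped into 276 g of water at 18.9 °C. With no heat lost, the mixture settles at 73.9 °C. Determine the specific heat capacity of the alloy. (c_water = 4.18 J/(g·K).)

c ≈ 0.973 J/(g·K)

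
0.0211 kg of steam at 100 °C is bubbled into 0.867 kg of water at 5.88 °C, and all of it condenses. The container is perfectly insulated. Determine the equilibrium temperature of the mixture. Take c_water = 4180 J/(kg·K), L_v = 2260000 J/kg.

T_f ≈ 21.0 °C

Net heat exchanged in the isolated system is zero:
latent heat released on condensation: 0.0211·2260000 = 47686
  condensed water 100 °C→T: 88.2(T − 100)
  water warms: 0.867·4180·(T − 5.88) = 3624.1(T − 5.88)
3712.3 T = 47686 + 8819.8 + 21309 = 77815
T ≈ 20.96 °C, under the boiling point, so the assumption holds.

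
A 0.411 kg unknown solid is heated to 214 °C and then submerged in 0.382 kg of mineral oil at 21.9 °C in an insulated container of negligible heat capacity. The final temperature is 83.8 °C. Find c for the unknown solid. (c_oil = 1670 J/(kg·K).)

c ≈ 738 J/(kg·K)

Net heat exchanged in the isolated system is zero:
0.411×c×(83.8 − 214) + 0.382×1670×(83.8 − 21.9) = 0
-53.51 c = -39488
c = -39488/-53.51 ≈ 737.9 J/(kg·K)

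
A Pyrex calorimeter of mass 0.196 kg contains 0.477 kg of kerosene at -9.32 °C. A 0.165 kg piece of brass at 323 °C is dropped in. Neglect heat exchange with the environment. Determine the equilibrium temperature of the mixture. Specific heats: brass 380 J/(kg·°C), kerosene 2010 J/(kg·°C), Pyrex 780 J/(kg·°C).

Conservation of energy gives ΣQ = 0:
0.165*380*(T − 323) + 0.477*2010*(T − (-9.32)) + 0.196*780*(T − (-9.32)) = 0
1174.3 T = 9891.5
T = 9891.5/1174.3 ≈ 8.42 °C

T_f ≈ 8.4 °C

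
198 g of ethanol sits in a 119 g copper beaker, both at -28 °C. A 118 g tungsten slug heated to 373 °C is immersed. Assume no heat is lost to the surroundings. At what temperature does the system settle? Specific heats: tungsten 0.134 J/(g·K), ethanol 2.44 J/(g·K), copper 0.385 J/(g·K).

Let T be the final temperature. ΣQ_i = 0:
118*0.134*(T − 373) + 198*2.44*(T − (-28)) + 119*0.385*(T − (-28)) = 0
544.75 T = -8912.3
T = -8912.3/544.75 ≈ -16.36 °C

T_f ≈ -16.4 °C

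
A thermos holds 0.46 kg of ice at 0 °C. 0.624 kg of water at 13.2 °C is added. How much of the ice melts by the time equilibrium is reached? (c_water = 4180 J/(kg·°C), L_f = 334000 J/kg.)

m_melted ≈ 0.103 kg

Cooling the water to 0 °C releases 0.624×4180×13.2 = 34430 J.
Melting all 0.46 kg of ice would need 0.46×334000 = 153640 J.
That's not enough to melt it all — equilibrium is at 0 °C with ice remaining.
m_melted×334000 = 34430  ⇒  m_melted ≈ 0.1031 kg.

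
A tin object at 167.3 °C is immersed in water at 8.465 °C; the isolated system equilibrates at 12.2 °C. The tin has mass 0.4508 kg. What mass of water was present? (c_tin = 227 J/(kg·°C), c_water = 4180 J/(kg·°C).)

m ≈ 1.02 kg

Heat gained plus heat lost sum to zero:
0.4508·227·(12.2 − 167.3) + m·4180·(12.2 − 8.465) = 0
15612 m = 15872
m = 15872/15612 ≈ 1.017 kg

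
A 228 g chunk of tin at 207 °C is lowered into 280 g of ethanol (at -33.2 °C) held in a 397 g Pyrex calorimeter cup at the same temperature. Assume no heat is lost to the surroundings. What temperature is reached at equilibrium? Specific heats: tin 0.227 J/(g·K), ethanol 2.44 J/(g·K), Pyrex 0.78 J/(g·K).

T_f ≈ -21.3 °C

Heat gained plus heat lost sum to zero:
228·0.227·(T − 207) + 280·2.44·(T − (-33.2)) + 397·0.78·(T − (-33.2)) = 0
51.76(T − 207) + 683.2(T − (-33.2)) + 309.66(T − (-33.2)) = 0
1044.6 T = -22249
T ≈ -21.30 °C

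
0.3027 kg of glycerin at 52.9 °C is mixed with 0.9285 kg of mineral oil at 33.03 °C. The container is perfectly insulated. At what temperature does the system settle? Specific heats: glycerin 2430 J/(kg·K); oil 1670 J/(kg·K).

T_f ≈ 39.4 °C

Energy conservation, ΣQ = 0:
0.3027·2430·(T − 52.9) + 0.9285·1670·(T − 33.03) = 0
2286.2 T = 90127
T = 90127 / 2286.2 = 39.4 °C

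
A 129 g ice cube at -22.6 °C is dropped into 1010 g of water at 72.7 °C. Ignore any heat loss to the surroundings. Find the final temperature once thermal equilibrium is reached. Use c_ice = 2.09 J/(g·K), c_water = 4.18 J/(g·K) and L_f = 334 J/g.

Let T be the final temperature. ΣQ_i = 0:
warm ice to 0 °C: 129×2.09×(0 − (-22.6)) = 6093.2
  latent heat to melt: 129×334 = 43086
  warm the meltwater: 539.22 T
  water cools: 1010×4.18×(T − 72.7) = 4221.8(T − 72.7)
4761 T = 306925 − 49179 = 257746
T ≈ 54.14 °C (positive, so assuming full melt was valid).

T_f ≈ 54.1 °C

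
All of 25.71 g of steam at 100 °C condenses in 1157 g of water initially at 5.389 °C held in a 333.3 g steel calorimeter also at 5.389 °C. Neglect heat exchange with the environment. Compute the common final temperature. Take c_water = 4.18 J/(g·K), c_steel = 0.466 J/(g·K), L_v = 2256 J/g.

T_f ≈ 18.8 °C

Net heat exchanged in the isolated system is zero:
condense steam: −25.71×2256 = −58002; condensed water 100 °C→T: 107.47(T − 100); original water: 4836.3(T − 5.389); cup: 155.32(T − 5.389)
5099 T = 58002 + 10747 + 26900 = 95648
T ≈ 18.76 °C — below 100 °C, confirming all the steam condensed.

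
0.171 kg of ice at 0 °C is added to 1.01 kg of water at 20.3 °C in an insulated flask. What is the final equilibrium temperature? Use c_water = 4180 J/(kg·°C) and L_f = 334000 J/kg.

T_f ≈ 5.8 °C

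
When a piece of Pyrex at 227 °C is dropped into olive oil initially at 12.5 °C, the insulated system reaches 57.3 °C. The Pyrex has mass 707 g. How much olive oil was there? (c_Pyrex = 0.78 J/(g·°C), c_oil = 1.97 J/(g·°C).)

m ≈ 1060 g

|Q_Pyrex| = |Q_oil|:
707·0.78·(227 − 57.3) = m·1.97·(57.3 − 12.5)
88.26 m = 93583  ⇒  m ≈ 1060 g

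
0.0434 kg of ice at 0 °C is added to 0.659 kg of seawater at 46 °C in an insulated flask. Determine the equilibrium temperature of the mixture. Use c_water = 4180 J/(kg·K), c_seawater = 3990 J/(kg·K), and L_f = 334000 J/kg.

Conservation of energy gives ΣQ = 0:
fusion: m_ice L_f = 0.0434×334000 = 14496
  meltwater 0→T: 0.0434×4180×T = 181.41 T
  seawater cools: 0.659×3990×(T − 46) = 2629.4(T − 46)
2810.8 T = 120953 − 14496 = 106457
T ≈ 37.87 °C (positive, so assuming full melt was valid).

T_f ≈ 37.9 °C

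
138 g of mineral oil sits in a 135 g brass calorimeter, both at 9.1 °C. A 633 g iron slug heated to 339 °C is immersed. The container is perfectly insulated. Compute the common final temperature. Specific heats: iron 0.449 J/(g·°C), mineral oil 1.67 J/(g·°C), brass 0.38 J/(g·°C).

T_f ≈ 174.8 °C

Setting the total heat transfer to zero:
633×0.449×(T − 339) + 138×1.67×(T − 9.1) + 135×0.38×(T − 9.1) = 0
(284.22 + 230.46 + 51.3) T = 284.22×339 + 230.46×9.1 + 51.3×9.1
T ≈ 174.77 °C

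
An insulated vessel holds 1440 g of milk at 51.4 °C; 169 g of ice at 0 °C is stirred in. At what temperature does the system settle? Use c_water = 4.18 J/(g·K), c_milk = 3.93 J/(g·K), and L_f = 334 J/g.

Conservation of energy gives ΣQ = 0:
latent heat to melt: 169×334 = 56446; warm the meltwater: 706.42 T; milk: 5659.2(T − 51.4)
6365.6 T = 290883 − 56446 = 234437
T ≈ 36.83 °C — above 0 °C, consistent with complete melting.

T_f ≈ 36.8 °C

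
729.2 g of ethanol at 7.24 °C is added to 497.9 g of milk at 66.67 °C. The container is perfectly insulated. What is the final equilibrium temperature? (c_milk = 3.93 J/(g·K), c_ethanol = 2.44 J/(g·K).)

Heat lost by the milk equals heat gained by the ethanol:
497.9×3.93×(66.67 − T) = 729.2×2.44×(T − 7.24)
1956.7(66.67 − T) = 1779.2(T − 7.24)
3736 T = 143338  ⇒  T ≈ 38.37 °C

T_f ≈ 38.4 °C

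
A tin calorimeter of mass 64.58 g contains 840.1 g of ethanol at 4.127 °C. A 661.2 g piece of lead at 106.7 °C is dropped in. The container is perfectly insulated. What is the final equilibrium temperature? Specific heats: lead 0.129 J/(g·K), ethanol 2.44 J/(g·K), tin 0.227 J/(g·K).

T_f ≈ 8.2 °C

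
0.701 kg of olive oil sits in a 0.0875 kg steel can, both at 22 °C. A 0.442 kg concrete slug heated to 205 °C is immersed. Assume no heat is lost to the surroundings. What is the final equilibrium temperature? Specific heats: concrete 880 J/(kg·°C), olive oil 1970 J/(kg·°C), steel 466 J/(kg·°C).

T_f ≈ 61.3 °C

T_f is the heat-capacity-weighted average of the initial temperatures:
T_f = (388.96*205 + 1381*22 + 40.77*22) / (388.96 + 1381 + 40.77)
    = 111015 / 1810.7 ≈ 61.31 °C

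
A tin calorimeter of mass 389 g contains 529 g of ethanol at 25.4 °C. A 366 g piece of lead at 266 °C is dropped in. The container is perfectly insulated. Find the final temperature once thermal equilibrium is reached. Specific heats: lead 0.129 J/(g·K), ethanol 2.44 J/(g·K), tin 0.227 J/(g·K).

T_f is the heat-capacity-weighted average of the initial temperatures:
T_f = (47.21*266 + 1290.8*25.4 + 88.3*25.4) / (47.21 + 1290.8 + 88.3)
    = 47587 / 1426.3 ≈ 33.36 °C

T_f ≈ 33.4 °C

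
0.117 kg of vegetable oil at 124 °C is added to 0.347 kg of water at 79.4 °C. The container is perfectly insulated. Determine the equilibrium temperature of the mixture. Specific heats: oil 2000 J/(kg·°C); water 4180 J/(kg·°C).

T_f ≈ 85.6 °C

Heat lost by the oil equals heat gained by the water:
0.117*2000*(124 − T) = 0.347*4180*(T − 79.4)
234(124 − T) = 1450.5(T − 79.4)
1684.5 T = 144183  ⇒  T ≈ 85.60 °C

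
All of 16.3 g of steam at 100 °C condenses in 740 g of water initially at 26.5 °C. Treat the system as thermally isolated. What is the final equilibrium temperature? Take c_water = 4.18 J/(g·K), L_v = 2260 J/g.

T_f ≈ 39.7 °C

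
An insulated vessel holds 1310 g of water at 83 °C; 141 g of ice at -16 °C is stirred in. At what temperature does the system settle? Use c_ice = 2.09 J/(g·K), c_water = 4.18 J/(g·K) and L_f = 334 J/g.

Heat gained plus heat lost sum to zero:
warm ice to 0 °C: 141×2.09×(0 − (-16)) = 4715; melt ice: 141×334 = 47094; warm the meltwater: 589.38 T; water: 5475.8(T − 83)
6065.2 T = 454491 − 51809 = 402682
T ≈ 66.39 °C — above 0 °C, consistent with complete melting.

T_f ≈ 66.4 °C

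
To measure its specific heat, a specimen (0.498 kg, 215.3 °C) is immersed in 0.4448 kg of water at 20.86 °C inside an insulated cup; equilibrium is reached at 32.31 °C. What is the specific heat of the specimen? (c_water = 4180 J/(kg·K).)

c ≈ 234 J/(kg·K)

Taking heat into each body as positive, Σ m c ΔT = 0:
0.498·c·(32.31 − 215.3) + 0.4448·4180·(32.31 − 20.86) = 0
-91.13 c = -21289
c = -21289/-91.13 ≈ 233.6 J/(kg·K)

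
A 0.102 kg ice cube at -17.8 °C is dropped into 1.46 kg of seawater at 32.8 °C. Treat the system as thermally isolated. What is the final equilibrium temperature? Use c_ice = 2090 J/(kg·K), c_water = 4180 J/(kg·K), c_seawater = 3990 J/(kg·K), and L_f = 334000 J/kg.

T_f ≈ 24.5 °C

Let T be the final temperature. ΣQ_i = 0:
warm ice to 0 °C: 0.102×2090×(0 − (-17.8)) = 3794.6
  latent heat to melt: 0.102×334000 = 34068
  meltwater 0→T: 0.102×4180×T = 426.36 T
  seawater: 5825.4(T − 32.8)
6251.8 T = 191073 − 37863 = 153211
T ≈ 24.51 °C. Since T > 0 °C, the all-ice-melts assumption holds.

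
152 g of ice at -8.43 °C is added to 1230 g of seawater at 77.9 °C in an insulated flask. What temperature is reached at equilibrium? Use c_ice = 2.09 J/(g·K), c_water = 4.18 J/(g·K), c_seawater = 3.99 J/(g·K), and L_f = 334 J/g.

Heat gained plus heat lost sum to zero:
ice -8.43→0 °C: 152×2.09×8.43 = 2678; fusion: m_ice L_f = 152×334 = 50768; warm the meltwater: 635.36 T; seawater cools: 1230×3.99×(T − 77.9) = 4907.7(T − 77.9)
5543.1 T = 382310 − 53446 = 328864
T ≈ 59.33 °C (positive, so assuming full melt was valid).

T_f ≈ 59.3 °C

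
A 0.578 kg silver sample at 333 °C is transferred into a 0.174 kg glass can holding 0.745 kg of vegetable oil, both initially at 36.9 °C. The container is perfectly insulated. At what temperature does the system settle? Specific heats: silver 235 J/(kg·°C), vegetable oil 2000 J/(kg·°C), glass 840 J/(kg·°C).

T_f ≈ 59.6 °C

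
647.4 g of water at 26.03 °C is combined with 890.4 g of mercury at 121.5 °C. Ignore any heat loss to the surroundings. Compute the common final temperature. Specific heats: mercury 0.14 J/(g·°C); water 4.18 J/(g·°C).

T_f ≈ 30.2 °C

Let T be the final temperature. ΣQ_i = 0:
890.4·0.14·(T − 121.5) + 647.4·4.18·(T − 26.03) = 0
(124.66 + 2706.1) T = 124.66·121.5 + 2706.1·26.03
T = 85586/2830.8 ≈ 30.23 °C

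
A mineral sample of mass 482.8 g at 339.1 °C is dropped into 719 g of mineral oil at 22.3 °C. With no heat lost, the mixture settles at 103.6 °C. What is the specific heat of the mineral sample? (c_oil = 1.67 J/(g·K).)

m_s c (T_s − T_f) = m_oil c_oil (T_f − T_0):
482.8·c·(339.1 − 103.6) = 719·1.67·(103.6 − 22.3)
113699 c = 97619  ⇒  c ≈ 0.8586 J/(g·K)

c ≈ 0.859 J/(g·K)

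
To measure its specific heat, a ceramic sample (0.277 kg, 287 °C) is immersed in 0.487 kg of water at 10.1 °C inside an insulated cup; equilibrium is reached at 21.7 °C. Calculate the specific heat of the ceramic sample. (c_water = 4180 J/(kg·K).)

c ≈ 321 J/(kg·K)

Heat gained plus heat lost sum to zero:
0.277·c·(21.7 − 287) + 0.487·4180·(21.7 − 10.1) = 0
-73.49 c = -23614
c = -23614/-73.49 ≈ 321.3 J/(kg·K)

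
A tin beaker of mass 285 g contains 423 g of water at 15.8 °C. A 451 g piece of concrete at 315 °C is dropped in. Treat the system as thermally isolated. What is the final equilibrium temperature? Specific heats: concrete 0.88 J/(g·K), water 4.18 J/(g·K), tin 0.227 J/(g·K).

T_f ≈ 69.1 °C

Net heat exchanged in the isolated system is zero:
451×0.88×(T − 315) + 423×4.18×(T − 15.8) + 285×0.227×(T − 15.8) = 0
396.88(T − 315) + 1768.1(T − 15.8) + 64.7(T − 15.8) = 0
2229.7 T = 153976
T ≈ 69.06 °C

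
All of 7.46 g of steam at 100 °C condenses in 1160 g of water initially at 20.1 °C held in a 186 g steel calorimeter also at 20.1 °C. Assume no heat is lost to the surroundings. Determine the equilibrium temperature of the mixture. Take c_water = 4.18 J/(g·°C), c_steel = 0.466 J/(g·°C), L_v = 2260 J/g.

T_f ≈ 24.0 °C

Conservation of energy gives ΣQ = 0:
latent heat released on condensation: 7.46·2260 = 16860; condensed water 100 °C→T: 31.18(T − 100); water warms: 1160·4.18·(T − 20.1) = 4848.8(T − 20.1); steel cup: 186·0.466·(T − 20.1) = 86.68(T − 20.1)
4966.7 T = 16860 + 3118.3 + 99203 = 119181
T ≈ 24.00 °C (< 100 °C, so full condensation is consistent).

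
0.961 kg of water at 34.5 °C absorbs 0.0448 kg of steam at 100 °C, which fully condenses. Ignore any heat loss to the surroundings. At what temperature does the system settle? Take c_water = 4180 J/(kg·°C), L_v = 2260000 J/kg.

Net heat exchanged in the isolated system is zero:
steam→water at 100 °C releases m L_v = 0.0448×2260000 = 101248; condensed water 100 °C→T: 187.26(T − 100); original water: 4017(T − 34.5)
4204.2 T = 101248 + 18726 + 138586 = 258560
T ≈ 61.50 °C — below 100 °C, confirming all the steam condensed.

T_f ≈ 61.5 °C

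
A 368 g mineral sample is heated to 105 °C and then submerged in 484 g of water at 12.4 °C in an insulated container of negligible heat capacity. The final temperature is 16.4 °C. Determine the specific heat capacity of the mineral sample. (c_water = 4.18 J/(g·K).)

Conservation of energy gives ΣQ = 0:
368×c×(16.4 − 105) + 484×4.18×(16.4 − 12.4) = 0
-32605 c = -8092.5
c = -8092.5/-32605 ≈ 0.2482 J/(g·K)

c ≈ 0.248 J/(g·K)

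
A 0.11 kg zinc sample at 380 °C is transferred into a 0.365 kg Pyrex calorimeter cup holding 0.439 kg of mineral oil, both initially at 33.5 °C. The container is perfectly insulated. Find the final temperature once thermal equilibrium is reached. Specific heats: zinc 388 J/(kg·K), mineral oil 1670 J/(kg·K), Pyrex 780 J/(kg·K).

T_f ≈ 47.4 °C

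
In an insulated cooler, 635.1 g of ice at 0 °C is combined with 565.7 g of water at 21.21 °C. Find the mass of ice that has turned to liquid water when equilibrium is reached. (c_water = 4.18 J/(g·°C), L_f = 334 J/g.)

Cooling the water to 0 °C releases 565.7×4.18×21.21 = 50154 J.
To melt every bit of ice: 635.1×334 = 212123 J.
50154 J < 212123 J, so only part of the ice melts and the system sits at 0 °C.
m_melted×334 = 50154  ⇒  m_melted ≈ 150.2 g.

m_melted ≈ 150 g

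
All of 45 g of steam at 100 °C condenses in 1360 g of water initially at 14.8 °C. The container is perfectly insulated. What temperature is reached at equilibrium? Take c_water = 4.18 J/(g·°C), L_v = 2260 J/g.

T_f ≈ 34.8 °C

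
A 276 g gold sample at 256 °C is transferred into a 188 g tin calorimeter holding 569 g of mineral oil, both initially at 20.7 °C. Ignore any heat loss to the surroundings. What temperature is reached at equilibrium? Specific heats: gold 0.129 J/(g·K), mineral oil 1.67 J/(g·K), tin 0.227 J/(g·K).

Energy conservation, ΣQ = 0:
276*0.129*(T − 256) + 569*1.67*(T − 20.7) + 188*0.227*(T − 20.7) = 0
35.6(T − 256) + 950.23(T − 20.7) + 42.68(T − 20.7) = 0
(35.6 + 950.23 + 42.68) T = 35.6*256 + 950.23*20.7 + 42.68*20.7
T ≈ 28.85 °C

T_f ≈ 28.8 °C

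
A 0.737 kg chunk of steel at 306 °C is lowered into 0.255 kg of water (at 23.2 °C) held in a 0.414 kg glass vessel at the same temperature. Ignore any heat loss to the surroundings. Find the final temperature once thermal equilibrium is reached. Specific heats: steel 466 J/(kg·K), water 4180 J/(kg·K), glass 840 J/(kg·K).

Setting the total heat transfer to zero:
0.737*466*(T − 306) + 0.255*4180*(T − 23.2) + 0.414*840*(T − 23.2) = 0
1757.1 T = 137890
T ≈ 78.48 °C

T_f ≈ 78.5 °C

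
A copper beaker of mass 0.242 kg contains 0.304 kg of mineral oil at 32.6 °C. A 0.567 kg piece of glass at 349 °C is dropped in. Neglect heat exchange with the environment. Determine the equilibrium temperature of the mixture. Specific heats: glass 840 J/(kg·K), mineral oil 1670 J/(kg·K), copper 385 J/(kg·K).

T_f ≈ 172.5 °C

T_f is the heat-capacity-weighted average of the initial temperatures:
T_f = (476.28×349 + 507.68×32.6 + 93.17×32.6) / (476.28 + 507.68 + 93.17)
    = 185809 / 1077.1 ≈ 172.50 °C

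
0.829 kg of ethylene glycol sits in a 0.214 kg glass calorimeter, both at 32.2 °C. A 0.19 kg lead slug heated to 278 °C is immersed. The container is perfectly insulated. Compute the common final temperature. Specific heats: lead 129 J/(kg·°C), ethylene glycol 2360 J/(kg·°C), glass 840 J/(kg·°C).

Setting the total heat transfer to zero:
0.19×129×(T − 278) + 0.829×2360×(T − 32.2) + 0.214×840×(T − 32.2) = 0
24.51(T − 278) + 1956.4(T − 32.2) + 179.76(T − 32.2) = 0
2160.7 T = 75599
T = 75599 / 2160.7 = 35 °C

T_f ≈ 35.0 °C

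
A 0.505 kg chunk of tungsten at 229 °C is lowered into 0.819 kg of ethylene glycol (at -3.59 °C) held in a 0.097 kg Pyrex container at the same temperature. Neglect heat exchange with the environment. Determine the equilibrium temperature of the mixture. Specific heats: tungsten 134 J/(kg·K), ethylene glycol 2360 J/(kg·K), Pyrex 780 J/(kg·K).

T_f = Σ m_i c_i T_i / Σ m_i c_i:
T_f = (67.67*229 + 1932.8*(-3.59) + 75.66*(-3.59)) / (67.67 + 1932.8 + 75.66)
    = 8285.9 / 2076.2 ≈ 3.99 °C

T_f ≈ 4.0 °C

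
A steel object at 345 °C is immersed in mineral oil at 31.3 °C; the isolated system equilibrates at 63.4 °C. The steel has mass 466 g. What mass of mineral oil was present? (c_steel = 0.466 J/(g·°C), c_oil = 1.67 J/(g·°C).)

m ≈ 1140 g

Heat lost by the steel = heat gained by the oil:
466×0.466×(345 − 63.4) = m×1.67×(63.4 − 31.3)
53.61 m = 61151  ⇒  m ≈ 1141 g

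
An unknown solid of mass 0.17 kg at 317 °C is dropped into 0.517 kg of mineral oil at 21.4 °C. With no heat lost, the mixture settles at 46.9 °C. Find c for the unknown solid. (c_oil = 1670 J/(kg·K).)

Heat lost by the unknown solid = heat gained by the oil:
0.17×c×(317 − 46.9) = 0.517×1670×(46.9 − 21.4)
45.92 c = 22016  ⇒  c ≈ 479.5 J/(kg·K)

c ≈ 479 J/(kg·K)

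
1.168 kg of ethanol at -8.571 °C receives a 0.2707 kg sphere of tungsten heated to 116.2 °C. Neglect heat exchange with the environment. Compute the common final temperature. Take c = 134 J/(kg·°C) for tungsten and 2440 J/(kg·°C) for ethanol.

T_f ≈ -7.0 °C

With ΣQ=0 the equilibrium temperature is the m·c-weighted mean:
T_f = (36.27×116.2 + 2849.9×(-8.571)) / (36.27 + 2849.9)
    = -20212 / 2886.2 ≈ -7.00 °C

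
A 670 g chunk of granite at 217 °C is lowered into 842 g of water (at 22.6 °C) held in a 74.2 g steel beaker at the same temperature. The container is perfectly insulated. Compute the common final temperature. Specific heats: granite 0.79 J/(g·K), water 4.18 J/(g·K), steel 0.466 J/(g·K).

T_f ≈ 47.8 °C

Energy conservation, ΣQ = 0:
670×0.79×(T − 217) + 842×4.18×(T − 22.6) + 74.2×0.466×(T − 22.6) = 0
529.3(T − 217) + 3519.6(T − 22.6) + 34.58(T − 22.6) = 0
4083.4 T = 195182
T = 195182 / 4083.4 = 47.8 °C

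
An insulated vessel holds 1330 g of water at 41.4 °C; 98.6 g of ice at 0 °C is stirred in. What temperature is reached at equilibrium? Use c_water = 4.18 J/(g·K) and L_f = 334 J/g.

Energy conservation, ΣQ = 0:
melt ice: 98.6·334 = 32932
  meltwater 0→T: 98.6·4.18·T = 412.15 T
  water: 5559.4(T − 41.4)
5971.5 T = 230159 − 32932 = 197227
T ≈ 33.03 °C (positive, so assuming full melt was valid).

T_f ≈ 33.0 °C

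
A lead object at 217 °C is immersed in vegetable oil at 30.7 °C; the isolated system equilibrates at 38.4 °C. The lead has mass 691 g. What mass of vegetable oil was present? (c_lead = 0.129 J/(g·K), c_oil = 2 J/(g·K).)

Heat lost by the lead = heat gained by the oil:
691·0.129·(217 − 38.4) = m·2·(38.4 − 30.7)
15.4 m = 15920  ⇒  m ≈ 1034 g

m ≈ 1030 g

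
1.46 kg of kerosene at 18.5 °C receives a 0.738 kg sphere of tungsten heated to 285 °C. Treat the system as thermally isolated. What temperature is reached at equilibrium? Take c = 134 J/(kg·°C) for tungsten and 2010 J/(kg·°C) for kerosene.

T_f ≈ 27.2 °C

Let T be the final temperature. ΣQ_i = 0:
0.738×134×(T − 285) + 1.46×2010×(T − 18.5) = 0
(98.89 + 2934.6) T = 98.89×285 + 2934.6×18.5
T = 82474 / 3033.5 = 27.2 °C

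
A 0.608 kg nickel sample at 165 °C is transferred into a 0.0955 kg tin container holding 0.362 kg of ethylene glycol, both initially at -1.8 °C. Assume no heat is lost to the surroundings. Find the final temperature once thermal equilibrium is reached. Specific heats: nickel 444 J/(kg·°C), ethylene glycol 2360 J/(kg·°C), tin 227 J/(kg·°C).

T_f ≈ 37.5 °C

Let T be the final temperature. ΣQ_i = 0:
0.608*444*(T − 165) + 0.362*2360*(T − (-1.8)) + 0.0955*227*(T − (-1.8)) = 0
269.95(T − 165) + 854.32(T − (-1.8)) + 21.68(T − (-1.8)) = 0
1146 T = 42965
T = 42965 / 1146 = 37.5 °C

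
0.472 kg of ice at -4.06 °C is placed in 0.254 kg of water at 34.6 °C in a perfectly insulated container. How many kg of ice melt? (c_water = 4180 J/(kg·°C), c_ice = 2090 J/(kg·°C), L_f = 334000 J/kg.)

m_melted ≈ 0.098 kg

Cooling the water to 0 °C releases 0.254·4180·34.6 = 36736 J.
Of that, 0.472·2090·4.06 = 4005.1 J goes to bring the ice to 0 °C, leaving 32730 J.
Fully melting the ice requires m_ice L_f = 0.472·334000 = 157648 J.
32730 J < 157648 J, so only part of the ice melts and the system sits at 0 °C.
Mass melted = 32730/334000 ≈ 0.098 kg.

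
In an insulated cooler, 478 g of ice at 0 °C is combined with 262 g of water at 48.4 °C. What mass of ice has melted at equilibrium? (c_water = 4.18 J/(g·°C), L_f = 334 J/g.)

m_melted ≈ 159 g

Cooling the water to 0 °C releases 262·4.18·48.4 = 53006 J.
Melting all 478 g of ice would need 478·334 = 159652 J.
That's not enough to melt it all — equilibrium is at 0 °C with ice remaining.
m_melt = 53006 / L_f = 158.7 g.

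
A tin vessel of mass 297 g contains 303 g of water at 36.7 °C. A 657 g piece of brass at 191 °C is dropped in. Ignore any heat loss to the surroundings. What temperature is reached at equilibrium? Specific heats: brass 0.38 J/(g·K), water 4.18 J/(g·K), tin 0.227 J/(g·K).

T_f ≈ 61.0 °C

T_f = Σ m_i c_i T_i / Σ m_i c_i:
T_f = (249.66·191 + 1266.5·36.7 + 67.42·36.7) / (249.66 + 1266.5 + 67.42)
    = 96641 / 1583.6 ≈ 61.03 °C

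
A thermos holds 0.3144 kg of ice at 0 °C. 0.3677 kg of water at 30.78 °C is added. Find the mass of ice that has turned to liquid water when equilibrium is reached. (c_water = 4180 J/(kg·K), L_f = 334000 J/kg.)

m_melted ≈ 0.142 kg

Cooling the water to 0 °C releases 0.3677×4180×30.78 = 47308 J.
To melt every bit of ice: 0.3144×334000 = 105010 J.
Since 47308 < 105010 J, not all the ice melts; equilibrium is at 0 °C.
m_melt = 47308 / L_f = 0.1416 kg.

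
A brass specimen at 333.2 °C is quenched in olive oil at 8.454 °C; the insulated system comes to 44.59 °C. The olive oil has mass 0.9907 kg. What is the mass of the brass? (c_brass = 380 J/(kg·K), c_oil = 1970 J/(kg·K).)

|Q_brass| = |Q_oil|:
m·380·(333.2 − 44.59) = 0.9907·1970·(44.59 − 8.454)
109672 m = 70526  ⇒  m ≈ 0.6431 kg

m ≈ 0.643 kg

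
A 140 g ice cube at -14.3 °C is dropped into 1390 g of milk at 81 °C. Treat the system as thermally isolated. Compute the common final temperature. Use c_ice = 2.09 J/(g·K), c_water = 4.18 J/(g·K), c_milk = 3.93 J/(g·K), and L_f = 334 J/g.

T_f ≈ 64.7 °C

Net heat exchanged in the isolated system is zero:
ice -14.3→0 °C: 140×2.09×14.3 = 4184.2; fusion: m_ice L_f = 140×334 = 46760; warm the meltwater: 585.2 T; milk cools: 1390×3.93×(T − 81) = 5462.7(T − 81)
6047.9 T = 442479 − 50944 = 391535
T ≈ 64.74 °C. Since T > 0 °C, the all-ice-melts assumption holds.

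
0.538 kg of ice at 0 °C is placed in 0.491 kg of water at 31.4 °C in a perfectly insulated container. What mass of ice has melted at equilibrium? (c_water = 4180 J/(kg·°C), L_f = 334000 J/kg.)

m_melted ≈ 0.193 kg

Heat available from the water dropping to 0 °C: 0.491·4180·31.4 = 64445 J.
To melt every bit of ice: 0.538·334000 = 179692 J.
64445 J < 179692 J, so only part of the ice melts and the system sits at 0 °C.
Mass melted = 64445/334000 ≈ 0.1929 kg.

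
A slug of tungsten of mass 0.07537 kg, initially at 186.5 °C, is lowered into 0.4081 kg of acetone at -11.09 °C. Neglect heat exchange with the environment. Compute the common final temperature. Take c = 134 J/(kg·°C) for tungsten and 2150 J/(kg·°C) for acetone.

T_f ≈ -8.8 °C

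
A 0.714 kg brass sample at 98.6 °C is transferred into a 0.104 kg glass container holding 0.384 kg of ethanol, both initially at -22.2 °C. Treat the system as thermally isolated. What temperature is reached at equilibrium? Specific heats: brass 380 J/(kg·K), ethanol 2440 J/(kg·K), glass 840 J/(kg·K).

T_f ≈ 3.1 °C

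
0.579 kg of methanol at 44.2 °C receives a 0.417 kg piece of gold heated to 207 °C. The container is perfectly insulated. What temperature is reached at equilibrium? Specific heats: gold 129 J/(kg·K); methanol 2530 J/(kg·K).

T_f ≈ 50.0 °C

Net heat exchanged in the isolated system is zero:
0.417*129*(T − 207) + 0.579*2530*(T − 44.2) = 0
53.79(T − 207) + 1464.9(T − 44.2) = 0
1518.7 T = 75882
T = 75882/1518.7 ≈ 49.97 °C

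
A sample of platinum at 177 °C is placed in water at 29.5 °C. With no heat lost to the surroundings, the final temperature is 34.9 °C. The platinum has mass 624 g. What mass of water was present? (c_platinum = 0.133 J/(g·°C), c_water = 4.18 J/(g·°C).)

Energy conservation, ΣQ = 0:
624×0.133×(34.9 − 177) + m×4.18×(34.9 − 29.5) = 0
22.57 m = 11793
m = 11793/22.57 ≈ 522.5 g

m ≈ 522 g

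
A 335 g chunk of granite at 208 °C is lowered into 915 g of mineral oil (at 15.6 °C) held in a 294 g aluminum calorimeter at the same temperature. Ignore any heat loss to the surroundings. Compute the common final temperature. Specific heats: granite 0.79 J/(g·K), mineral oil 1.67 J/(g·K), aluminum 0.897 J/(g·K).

Net heat exchanged in the isolated system is zero:
335×0.79×(T − 208) + 915×1.67×(T − 15.6) + 294×0.897×(T − 15.6) = 0
264.65(T − 208) + 1528(T − 15.6) + 263.72(T − 15.6) = 0
(264.65 + 1528 + 263.72) T = 264.65×208 + 1528×15.6 + 263.72×15.6
T = 82999 / 2056.4 = 40.4 °C

T_f ≈ 40.4 °C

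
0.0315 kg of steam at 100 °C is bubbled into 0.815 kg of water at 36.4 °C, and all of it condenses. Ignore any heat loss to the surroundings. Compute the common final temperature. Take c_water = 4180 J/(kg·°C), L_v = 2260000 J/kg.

Setting the total heat transfer to zero:
condense steam: −0.0315·2260000 = −71190
  condensate cools 100→T: 0.0315·4180·(T − 100) = 131.67(T − 100)
  original water: 3406.7(T − 36.4)
3538.4 T = 71190 + 13167 + 124004 = 208361
T ≈ 58.89 °C (< 100 °C, so full condensation is consistent).

T_f ≈ 58.9 °C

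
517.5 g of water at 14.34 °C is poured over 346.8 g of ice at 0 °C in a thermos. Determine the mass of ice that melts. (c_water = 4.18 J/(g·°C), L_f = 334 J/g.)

m_melted ≈ 92.9 g

Cooling the water to 0 °C releases 517.5·4.18·14.34 = 31020 J.
Fully melting the ice requires m_ice L_f = 346.8·334 = 115831 J.
That's not enough to melt it all — equilibrium is at 0 °C with ice remaining.
m_melted·334 = 31020  ⇒  m_melted ≈ 92.87 g.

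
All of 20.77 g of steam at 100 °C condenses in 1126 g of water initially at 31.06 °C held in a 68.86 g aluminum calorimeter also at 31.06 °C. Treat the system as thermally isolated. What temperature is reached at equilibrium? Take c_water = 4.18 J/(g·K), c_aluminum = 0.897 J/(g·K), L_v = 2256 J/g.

Let T be the final temperature. ΣQ_i = 0:
latent heat released on condensation: 20.77×2256 = 46857; condensed water 100 °C→T: 86.82(T − 100); water warms: 1126×4.18×(T − 31.06) = 4706.7(T − 31.06); aluminum cup: 68.86×0.897×(T − 31.06) = 61.77(T − 31.06)
4855.3 T = 46857 + 8681.9 + 148108 = 203647
T ≈ 41.94 °C, under the boiling point, so the assumption holds.

T_f ≈ 41.9 °C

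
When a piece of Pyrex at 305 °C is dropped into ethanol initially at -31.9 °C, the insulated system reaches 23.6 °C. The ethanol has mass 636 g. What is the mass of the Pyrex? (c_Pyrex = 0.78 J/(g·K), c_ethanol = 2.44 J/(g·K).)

m ≈ 392 g

Heat lost by the Pyrex = heat gained by the ethanol:
m×0.78×(305 − 23.6) = 636×2.44×(23.6 − (-31.9))
219.49 m = 86127  ⇒  m ≈ 392.4 g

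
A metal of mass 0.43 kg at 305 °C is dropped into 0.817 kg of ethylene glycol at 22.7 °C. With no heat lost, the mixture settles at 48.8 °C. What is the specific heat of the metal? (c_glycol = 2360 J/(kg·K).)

Let T be the final temperature. ΣQ_i = 0:
0.43·c·(48.8 − 305) + 0.817·2360·(48.8 − 22.7) = 0
-110.17 c = -50324
c = -50324/-110.17 ≈ 456.8 J/(kg·K)

c ≈ 457 J/(kg·K)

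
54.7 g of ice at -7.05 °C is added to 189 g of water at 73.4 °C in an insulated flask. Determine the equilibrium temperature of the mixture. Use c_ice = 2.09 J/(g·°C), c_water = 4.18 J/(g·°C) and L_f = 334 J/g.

Net heat exchanged in the isolated system is zero:
warm ice to 0 °C: 54.7·2.09·(0 − (-7.05)) = 805.98; fusion: m_ice L_f = 54.7·334 = 18270; warm the meltwater: 228.65 T; water: 790.02(T − 73.4)
1018.7 T = 57987 − 19076 = 38912
T ≈ 38.20 °C — above 0 °C, consistent with complete melting.

T_f ≈ 38.2 °C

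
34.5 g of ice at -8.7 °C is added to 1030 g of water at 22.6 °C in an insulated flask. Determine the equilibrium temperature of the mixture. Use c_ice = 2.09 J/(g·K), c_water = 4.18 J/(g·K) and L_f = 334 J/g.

T_f ≈ 19.1 °C

Sum of m c ΔT and latent-heat terms is zero:
warm ice to 0 °C: 34.5·2.09·(0 − (-8.7)) = 627.31
  latent heat to melt: 34.5·334 = 11523
  meltwater 0→T: 34.5·4.18·T = 144.21 T
  water cools: 1030·4.18·(T − 22.6) = 4305.4(T − 22.6)
4449.6 T = 97302 − 12150 = 85152
T ≈ 19.14 °C — above 0 °C, consistent with complete melting.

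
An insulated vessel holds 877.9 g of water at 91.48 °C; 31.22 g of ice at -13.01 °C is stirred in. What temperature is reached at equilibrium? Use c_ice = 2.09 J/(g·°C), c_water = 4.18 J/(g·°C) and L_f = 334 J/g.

Setting the total heat transfer to zero:
ice -13.01→0 °C: 31.22×2.09×13.01 = 848.9
  latent heat to melt: 31.22×334 = 10427
  meltwater 0→T: 31.22×4.18×T = 130.5 T
  water: 3669.6(T − 91.48)
3800.1 T = 335697 − 11276 = 324421
T ≈ 85.37 °C. Since T > 0 °C, the all-ice-melts assumption holds.

T_f ≈ 85.4 °C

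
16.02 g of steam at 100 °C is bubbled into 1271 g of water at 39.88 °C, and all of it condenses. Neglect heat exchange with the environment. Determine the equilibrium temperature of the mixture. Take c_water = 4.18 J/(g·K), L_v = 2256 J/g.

Let T be the final temperature. ΣQ_i = 0:
condense steam: −16.02·2256 = −36141
  condensate cools 100→T: 16.02·4.18·(T − 100) = 66.96(T − 100)
  original water: 5312.8(T − 39.88)
5379.7 T = 36141 + 6696.4 + 211874 = 254711
T ≈ 47.35 °C (< 100 °C, so full condensation is consistent).

T_f ≈ 47.3 °C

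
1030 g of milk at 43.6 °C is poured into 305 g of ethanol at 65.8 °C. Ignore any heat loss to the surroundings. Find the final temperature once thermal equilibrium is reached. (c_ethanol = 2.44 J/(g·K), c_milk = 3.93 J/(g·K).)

Taking heat into each body as positive, Σ m c ΔT = 0:
305*2.44*(T − 65.8) + 1030*3.93*(T − 43.6) = 0
(744.2 + 4047.9) T = 744.2*65.8 + 4047.9*43.6
T = 225457 / 4792.1 = 47 °C

T_f ≈ 47.0 °C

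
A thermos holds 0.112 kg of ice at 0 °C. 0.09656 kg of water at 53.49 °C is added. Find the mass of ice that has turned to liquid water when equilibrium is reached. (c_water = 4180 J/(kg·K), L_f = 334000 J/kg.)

Water can give up m c ΔT = 0.09656×4180×53.49 = 21590 J before reaching 0 °C.
Melting all 0.112 kg of ice would need 0.112×334000 = 37408 J.
21590 J < 37408 J, so only part of the ice melts and the system sits at 0 °C.
m_melted×334000 = 21590  ⇒  m_melted ≈ 0.06464 kg.

m_melted ≈ 0.0646 kg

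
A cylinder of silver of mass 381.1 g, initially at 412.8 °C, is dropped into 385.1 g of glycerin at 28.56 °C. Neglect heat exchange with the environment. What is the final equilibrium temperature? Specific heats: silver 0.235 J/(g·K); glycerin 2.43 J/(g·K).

T_f ≈ 62.1 °C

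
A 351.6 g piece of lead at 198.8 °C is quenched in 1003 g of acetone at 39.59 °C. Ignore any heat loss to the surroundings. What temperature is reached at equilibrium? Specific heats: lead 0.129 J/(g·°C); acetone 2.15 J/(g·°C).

T_f ≈ 42.9 °C

T_f = Σ m_i c_i T_i / Σ m_i c_i:
T_f = (45.36·198.8 + 2156.4·39.59) / (45.36 + 2156.4)
    = 94391 / 2201.8 ≈ 42.87 °C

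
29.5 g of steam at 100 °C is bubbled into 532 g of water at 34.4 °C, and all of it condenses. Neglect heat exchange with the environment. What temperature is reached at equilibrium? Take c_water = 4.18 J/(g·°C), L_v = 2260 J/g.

Conservation of energy gives ΣQ = 0:
condense steam: −29.5·2260 = −66670
  condensate cools 100→T: 29.5·4.18·(T − 100) = 123.31(T − 100)
  original water: 2223.8(T − 34.4)
2347.1 T = 66670 + 12331 + 76497 = 155498
T ≈ 66.25 °C, under the boiling point, so the assumption holds.

T_f ≈ 66.3 °C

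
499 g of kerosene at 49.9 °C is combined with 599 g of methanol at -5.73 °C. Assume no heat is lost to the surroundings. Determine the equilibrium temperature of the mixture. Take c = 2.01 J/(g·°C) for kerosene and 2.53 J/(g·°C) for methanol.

T_f ≈ 16.4 °C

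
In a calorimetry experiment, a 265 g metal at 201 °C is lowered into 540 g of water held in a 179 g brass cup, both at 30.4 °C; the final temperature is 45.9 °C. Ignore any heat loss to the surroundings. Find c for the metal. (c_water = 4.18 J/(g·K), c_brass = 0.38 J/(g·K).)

c ≈ 0.877 J/(g·K)

Taking heat into each body as positive, Σ m c ΔT = 0:
265×c×(45.9 − 201) + 540×4.18×(45.9 − 30.4) + 179×0.38×(45.9 − 30.4) = 0
-41102 c = -36041
c = -36041/-41102 ≈ 0.8769 J/(g·K)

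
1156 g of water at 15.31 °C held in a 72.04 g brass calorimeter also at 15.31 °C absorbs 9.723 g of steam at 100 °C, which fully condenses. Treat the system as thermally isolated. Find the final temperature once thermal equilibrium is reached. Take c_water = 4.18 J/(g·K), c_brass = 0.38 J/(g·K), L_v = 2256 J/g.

Setting the total heat transfer to zero:
latent heat released on condensation: 9.723·2256 = 21935
  condensate cools 100→T: 9.723·4.18·(T − 100) = 40.64(T − 100)
  original water: 4832.1(T − 15.31)
  cup: 27.38(T − 15.31)
4900.1 T = 21935 + 4064.2 + 74398 = 100398
T ≈ 20.49 °C — below 100 °C, confirming all the steam condensed.

T_f ≈ 20.5 °C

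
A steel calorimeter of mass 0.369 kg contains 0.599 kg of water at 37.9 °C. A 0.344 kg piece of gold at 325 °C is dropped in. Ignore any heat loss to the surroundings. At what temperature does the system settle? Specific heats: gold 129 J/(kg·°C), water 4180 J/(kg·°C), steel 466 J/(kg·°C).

T_f ≈ 42.6 °C

Taking heat into each body as positive, Σ m c ΔT = 0:
0.344×129×(T − 325) + 0.599×4180×(T − 37.9) + 0.369×466×(T − 37.9) = 0
44.38(T − 325) + 2503.8(T − 37.9) + 171.95(T − 37.9) = 0
2720.1 T = 115834
T = 115834/2720.1 ≈ 42.58 °C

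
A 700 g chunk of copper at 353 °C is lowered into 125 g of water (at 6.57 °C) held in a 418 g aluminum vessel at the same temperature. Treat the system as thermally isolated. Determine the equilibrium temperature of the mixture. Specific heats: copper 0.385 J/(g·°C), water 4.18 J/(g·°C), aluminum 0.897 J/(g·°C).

T_f ≈ 86.6 °C

Let T be the final temperature. ΣQ_i = 0:
700×0.385×(T − 353) + 125×4.18×(T − 6.57) + 418×0.897×(T − 6.57) = 0
269.5(T − 353) + 522.5(T − 6.57) + 374.95(T − 6.57) = 0
1166.9 T = 101030
T = 101030 / 1166.9 = 86.6 °C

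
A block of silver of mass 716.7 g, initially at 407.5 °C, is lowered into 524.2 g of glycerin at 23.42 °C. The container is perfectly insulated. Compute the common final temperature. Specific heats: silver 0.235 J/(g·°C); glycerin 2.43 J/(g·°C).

T_f ≈ 68.3 °C

With ΣQ=0 the equilibrium temperature is the m·c-weighted mean:
T_f = (168.42×407.5 + 1273.8×23.42) / (168.42 + 1273.8)
    = 98466 / 1442.2 ≈ 68.27 °C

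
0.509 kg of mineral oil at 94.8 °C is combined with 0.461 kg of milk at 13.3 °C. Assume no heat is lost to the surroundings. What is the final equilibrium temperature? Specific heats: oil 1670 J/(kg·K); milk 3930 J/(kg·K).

|Q_oil| = |Q_milk|:
0.509·1670·(94.8 − T) = 0.461·3930·(T − 13.3)
850.03(94.8 − T) = 1811.7(T − 13.3)
2661.8 T = 104679  ⇒  T ≈ 39.33 °C

T_f ≈ 39.3 °C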